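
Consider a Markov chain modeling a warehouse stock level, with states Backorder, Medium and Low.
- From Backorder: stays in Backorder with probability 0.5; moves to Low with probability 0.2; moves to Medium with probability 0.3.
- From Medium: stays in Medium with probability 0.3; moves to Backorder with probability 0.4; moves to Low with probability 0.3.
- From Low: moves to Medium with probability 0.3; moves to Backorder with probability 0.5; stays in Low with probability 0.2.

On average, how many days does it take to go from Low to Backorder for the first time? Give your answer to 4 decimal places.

2.1277

Let t(s) be the expected number of days to first reach Backorder from state s, with t(Backorder) = 0. Conditioning on the first day:
t(Medium) = 1 + 0.3·t(Medium) + 0.3·t(Low)
t(Low) = 1 + 0.3·t(Medium) + 0.2·t(Low)
Solving: t(Medium) = 2.3404, t(Low) = 2.1277.
Expected days from Low to Backorder: 2.1277.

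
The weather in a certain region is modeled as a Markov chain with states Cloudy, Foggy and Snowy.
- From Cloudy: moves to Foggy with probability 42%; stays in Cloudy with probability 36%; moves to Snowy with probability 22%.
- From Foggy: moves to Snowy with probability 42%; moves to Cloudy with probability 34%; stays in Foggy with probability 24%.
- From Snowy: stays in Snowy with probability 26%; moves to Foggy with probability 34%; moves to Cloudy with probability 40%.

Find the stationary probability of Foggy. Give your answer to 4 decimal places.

Let the stationary distribution be π with π = πP and π_1 + π_2 + π_3 = 1.
π_1 = 0.36·π_1 + 0.34·π_2 + 0.4·π_3
π_2 = 0.42·π_1 + 0.24·π_2 + 0.34·π_3
Solving with the normalization constraint gives π = (0.3653, 0.3357, 0.2991).
So the stationary probability of Foggy is 0.3357.

0.3357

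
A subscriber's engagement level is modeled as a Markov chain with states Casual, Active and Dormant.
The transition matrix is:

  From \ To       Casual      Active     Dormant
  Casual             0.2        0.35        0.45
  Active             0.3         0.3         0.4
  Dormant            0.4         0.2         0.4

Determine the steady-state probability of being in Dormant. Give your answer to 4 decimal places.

Let the stationary distribution be π with π = πP and π_1 + π_2 + π_3 = 1.
π_1 = 0.2·π_1 + 0.3·π_2 + 0.4·π_3
π_2 = 0.35·π_1 + 0.3·π_2 + 0.2·π_3
Solving with the normalization constraint gives π = (0.3105, 0.2740, 0.4155).
So the stationary probability of Dormant is 0.4155.

0.4155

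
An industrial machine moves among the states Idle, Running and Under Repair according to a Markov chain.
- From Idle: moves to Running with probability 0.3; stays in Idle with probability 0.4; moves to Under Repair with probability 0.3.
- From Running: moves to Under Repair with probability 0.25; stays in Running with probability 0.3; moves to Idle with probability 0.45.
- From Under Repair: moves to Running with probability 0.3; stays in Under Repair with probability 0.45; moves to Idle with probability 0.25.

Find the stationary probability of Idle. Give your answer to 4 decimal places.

Let the stationary distribution be π with π = πP and π_1 + π_2 + π_3 = 1.
π_1 = 0.4·π_1 + 0.45·π_2 + 0.25·π_3
π_2 = 0.3·π_1 + 0.3·π_2 + 0.3·π_3
Solving with the normalization constraint gives π = (0.3647, 0.3000, 0.3353).
So the stationary probability of Idle is 0.3647.

0.3647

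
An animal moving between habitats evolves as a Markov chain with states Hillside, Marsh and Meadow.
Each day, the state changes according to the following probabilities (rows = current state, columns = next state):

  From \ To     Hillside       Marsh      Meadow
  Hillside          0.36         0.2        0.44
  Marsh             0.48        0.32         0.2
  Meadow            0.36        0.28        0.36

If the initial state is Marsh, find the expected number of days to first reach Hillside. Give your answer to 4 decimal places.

Let t(s) be the expected number of days to first reach Hillside from state s, with t(Hillside) = 0. Conditioning on the first day:
t(Marsh) = 1 + 0.32·t(Marsh) + 0.2·t(Meadow)
t(Meadow) = 1 + 0.28·t(Marsh) + 0.36·t(Meadow)
Solving: t(Marsh) = 2.2152, t(Meadow) = 2.5316.
Expected days from Marsh to Hillside: 2.2152.

2.2152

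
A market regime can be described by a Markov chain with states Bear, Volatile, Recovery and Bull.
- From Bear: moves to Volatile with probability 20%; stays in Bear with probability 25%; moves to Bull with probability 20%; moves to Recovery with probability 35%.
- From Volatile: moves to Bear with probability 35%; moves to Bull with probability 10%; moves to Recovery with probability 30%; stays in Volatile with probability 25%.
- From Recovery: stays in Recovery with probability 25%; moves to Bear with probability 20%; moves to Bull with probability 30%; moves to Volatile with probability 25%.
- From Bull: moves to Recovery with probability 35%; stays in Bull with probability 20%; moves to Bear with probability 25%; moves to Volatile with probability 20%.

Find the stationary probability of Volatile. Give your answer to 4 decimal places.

Let the stationary distribution be π with π = πP and π_1 + π_2 + π_3 + π_4 = 1.
π_1 = 0.25·π_1 + 0.35·π_2 + 0.2·π_3 + 0.25·π_4
π_2 = 0.2·π_1 + 0.25·π_2 + 0.25·π_3 + 0.2·π_4
π_3 = 0.35·π_1 + 0.3·π_2 + 0.25·π_3 + 0.35·π_4
Solving with the normalization constraint gives π = (0.2573, 0.2267, 0.3079, 0.2081).
So the stationary probability of Volatile is 0.2267.

0.2267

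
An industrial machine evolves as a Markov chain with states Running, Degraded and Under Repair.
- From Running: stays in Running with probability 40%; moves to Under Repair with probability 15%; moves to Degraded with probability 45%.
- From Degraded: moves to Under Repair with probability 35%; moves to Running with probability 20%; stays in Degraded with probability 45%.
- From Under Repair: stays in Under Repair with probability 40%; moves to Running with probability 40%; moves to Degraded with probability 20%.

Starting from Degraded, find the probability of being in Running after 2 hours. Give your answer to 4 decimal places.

Sum over the intermediate state after 1 hour:
P = P(Degraded→Running)·P(Running→Running) + P(Degraded→Degraded)·P(Degraded→Running) + P(Degraded→Under Repair)·P(Under Repair→Running)
  = 0.2×0.4 + 0.45×0.2 + 0.35×0.4
  = 0.0800 + 0.0900 + 0.1400 = 0.3100

0.3100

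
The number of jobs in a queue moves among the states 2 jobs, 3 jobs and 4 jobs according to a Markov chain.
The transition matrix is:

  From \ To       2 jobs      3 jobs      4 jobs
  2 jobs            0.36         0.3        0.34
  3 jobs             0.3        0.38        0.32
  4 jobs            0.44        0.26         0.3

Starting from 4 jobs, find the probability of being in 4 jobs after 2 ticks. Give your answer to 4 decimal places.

Sum over the intermediate state after 1 tick:
P = P(4 jobs→2 jobs)·P(2 jobs→4 jobs) + P(4 jobs→3 jobs)·P(3 jobs→4 jobs) + P(4 jobs→4 jobs)·P(4 jobs→4 jobs)
  = 0.44×0.34 + 0.26×0.32 + 0.3×0.3
  = 0.1496 + 0.0832 + 0.0900 = 0.3228

0.3228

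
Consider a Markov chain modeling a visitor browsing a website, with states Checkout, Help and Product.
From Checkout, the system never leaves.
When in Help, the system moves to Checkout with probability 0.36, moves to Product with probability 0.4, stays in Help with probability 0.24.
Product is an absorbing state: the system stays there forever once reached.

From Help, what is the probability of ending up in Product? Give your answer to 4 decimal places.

0.5263

Let h(s) be the probability of absorption at Product starting from transient state s. Then h(Product) = 1 and h(Checkout) = 0. By first-step analysis:
h(Help) = 0.36·0 + 0.24·h(Help) + 0.4·1
Solving: h(Help) = 0.5263.
Starting from Help, the probability is 0.5263.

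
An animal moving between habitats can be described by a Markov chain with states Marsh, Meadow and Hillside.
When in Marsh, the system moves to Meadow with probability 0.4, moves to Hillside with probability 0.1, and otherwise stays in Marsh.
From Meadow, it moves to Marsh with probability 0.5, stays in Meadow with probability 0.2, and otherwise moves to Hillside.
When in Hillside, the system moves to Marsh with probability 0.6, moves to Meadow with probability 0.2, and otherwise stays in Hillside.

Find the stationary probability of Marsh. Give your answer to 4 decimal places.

Let the stationary distribution be π with π = πP and π_1 + π_2 + π_3 = 1.
π_1 = 0.5·π_1 + 0.5·π_2 + 0.6·π_3
π_2 = 0.4·π_1 + 0.2·π_2 + 0.2·π_3
Solving with the normalization constraint gives π = (0.5179, 0.3036, 0.1786).
So the stationary probability of Marsh is 0.5179.

0.5179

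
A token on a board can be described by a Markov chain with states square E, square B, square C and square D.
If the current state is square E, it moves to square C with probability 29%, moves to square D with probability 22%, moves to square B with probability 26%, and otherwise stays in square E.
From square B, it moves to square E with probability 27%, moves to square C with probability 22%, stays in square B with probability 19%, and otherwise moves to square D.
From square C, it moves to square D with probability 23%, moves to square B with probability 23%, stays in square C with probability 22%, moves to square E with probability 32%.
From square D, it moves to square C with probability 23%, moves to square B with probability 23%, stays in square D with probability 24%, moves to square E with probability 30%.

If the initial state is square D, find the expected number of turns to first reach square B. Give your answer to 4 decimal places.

4.1920

Let t(s) be the expected number of turns to first reach square B from state s, with t(square B) = 0. Conditioning on the first turn:
t(square E) = 1 + 0.23·t(square E) + 0.29·t(square C) + 0.22·t(square D)
t(square C) = 1 + 0.32·t(square E) + 0.22·t(square C) + 0.23·t(square D)
t(square D) = 1 + 0.3·t(square E) + 0.23·t(square C) + 0.24·t(square D)
Solving: t(square E) = 4.0744, t(square C) = 4.1897, t(square D) = 4.1920.
Expected turns from square D to square B: 4.1920.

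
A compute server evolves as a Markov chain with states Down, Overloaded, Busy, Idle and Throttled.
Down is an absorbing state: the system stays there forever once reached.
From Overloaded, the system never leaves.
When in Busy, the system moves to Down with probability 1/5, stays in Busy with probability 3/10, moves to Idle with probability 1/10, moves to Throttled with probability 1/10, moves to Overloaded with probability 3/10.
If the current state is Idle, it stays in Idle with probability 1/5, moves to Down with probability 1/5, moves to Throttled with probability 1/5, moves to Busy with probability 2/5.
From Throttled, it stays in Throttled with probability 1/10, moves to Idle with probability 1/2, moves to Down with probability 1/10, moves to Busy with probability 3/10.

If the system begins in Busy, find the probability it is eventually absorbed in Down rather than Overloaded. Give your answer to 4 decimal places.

Let h(s) be the probability of absorption at Down starting from transient state s. Then h(Down) = 1 and h(Overloaded) = 0. By first-step analysis:
h(Busy) = 0.2·1 + 0.3·0 + 0.3·h(Busy) + 0.1·h(Idle) + 0.1·h(Throttled)
h(Idle) = 0.2·1 + 0.4·h(Busy) + 0.2·h(Idle) + 0.2·h(Throttled)
h(Throttled) = 0.1·1 + 0.3·h(Busy) + 0.5·h(Idle) + 0.1·h(Throttled)
Solving: h(Busy) = 0.4655, h(Idle) = 0.6379, h(Throttled) = 0.6207.
Starting from Busy, the probability is 0.4655.

0.4655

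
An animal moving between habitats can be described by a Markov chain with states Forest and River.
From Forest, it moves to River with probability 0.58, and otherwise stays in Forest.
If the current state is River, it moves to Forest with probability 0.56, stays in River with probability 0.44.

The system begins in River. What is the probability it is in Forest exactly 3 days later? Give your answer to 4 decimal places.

0.4926

Propagate the distribution vector 3 days from River.
After 0 days: (0.0000, 1.0000)
After 1 day: (0.5600, 0.4400)
After 2 days: (0.4816, 0.5184)
After 3 days: (0.4926, 0.5074)
P(in Forest after 3 days) = 0.4926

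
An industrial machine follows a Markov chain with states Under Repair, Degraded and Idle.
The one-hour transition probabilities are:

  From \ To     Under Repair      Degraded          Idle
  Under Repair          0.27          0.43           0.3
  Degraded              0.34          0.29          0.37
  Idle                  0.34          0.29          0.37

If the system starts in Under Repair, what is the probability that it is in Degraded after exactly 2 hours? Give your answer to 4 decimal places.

Sum over the intermediate state after 1 hour:
P = P(Under Repair→Under Repair)·P(Under Repair→Degraded) + P(Under Repair→Degraded)·P(Degraded→Degraded) + P(Under Repair→Idle)·P(Idle→Degraded)
  = 0.27×0.43 + 0.43×0.29 + 0.3×0.29
  = 0.1161 + 0.1247 + 0.0870 = 0.3278

0.3278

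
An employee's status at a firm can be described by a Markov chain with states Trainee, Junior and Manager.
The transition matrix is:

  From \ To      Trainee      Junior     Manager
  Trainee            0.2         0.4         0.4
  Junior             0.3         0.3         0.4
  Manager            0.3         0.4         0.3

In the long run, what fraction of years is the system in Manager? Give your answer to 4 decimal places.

Let the stationary distribution be π with π = πP and π_1 + π_2 + π_3 = 1.
π_1 = 0.2·π_1 + 0.3·π_2 + 0.3·π_3
π_2 = 0.4·π_1 + 0.3·π_2 + 0.4·π_3
Solving with the normalization constraint gives π = (0.2727, 0.3636, 0.3636).
So the stationary probability of Manager is 0.3636.

0.3636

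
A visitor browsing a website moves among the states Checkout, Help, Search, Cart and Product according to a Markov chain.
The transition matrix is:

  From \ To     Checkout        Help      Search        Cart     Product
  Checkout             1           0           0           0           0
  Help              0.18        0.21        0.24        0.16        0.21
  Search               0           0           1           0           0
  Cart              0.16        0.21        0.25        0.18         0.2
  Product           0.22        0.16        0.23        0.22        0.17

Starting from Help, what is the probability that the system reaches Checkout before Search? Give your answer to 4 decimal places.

Let h(s) be the probability of absorption at Checkout starting from transient state s. Then h(Checkout) = 1 and h(Search) = 0. By first-step analysis:
h(Help) = 0.18·1 + 0.21·h(Help) + 0.24·0 + 0.16·h(Cart) + 0.21·h(Product)
h(Cart) = 0.16·1 + 0.21·h(Help) + 0.25·0 + 0.18·h(Cart) + 0.2·h(Product)
h(Product) = 0.22·1 + 0.16·h(Help) + 0.23·0 + 0.22·h(Cart) + 0.17·h(Product)
Solving: h(Help) = 0.4349, h(Cart) = 0.4187, h(Product) = 0.4599.
Starting from Help, the probability is 0.4349.

0.4349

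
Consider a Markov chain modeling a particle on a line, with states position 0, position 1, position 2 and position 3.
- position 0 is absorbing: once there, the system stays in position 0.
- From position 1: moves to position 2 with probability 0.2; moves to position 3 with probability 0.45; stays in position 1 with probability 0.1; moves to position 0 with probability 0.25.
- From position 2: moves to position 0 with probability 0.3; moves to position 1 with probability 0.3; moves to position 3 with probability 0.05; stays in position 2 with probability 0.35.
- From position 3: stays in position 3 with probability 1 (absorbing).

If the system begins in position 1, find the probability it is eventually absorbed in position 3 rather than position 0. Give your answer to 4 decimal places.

0.5762

Let h(s) be the probability of absorption at position 3 starting from transient state s. Then h(position 3) = 1 and h(position 0) = 0. By first-step analysis:
h(position 1) = 0.25·0 + 0.1·h(position 1) + 0.2·h(position 2) + 0.45·1
h(position 2) = 0.3·0 + 0.3·h(position 1) + 0.35·h(position 2) + 0.05·1
Solving: h(position 1) = 0.5762, h(position 2) = 0.3429.
Starting from position 1, the probability is 0.5762.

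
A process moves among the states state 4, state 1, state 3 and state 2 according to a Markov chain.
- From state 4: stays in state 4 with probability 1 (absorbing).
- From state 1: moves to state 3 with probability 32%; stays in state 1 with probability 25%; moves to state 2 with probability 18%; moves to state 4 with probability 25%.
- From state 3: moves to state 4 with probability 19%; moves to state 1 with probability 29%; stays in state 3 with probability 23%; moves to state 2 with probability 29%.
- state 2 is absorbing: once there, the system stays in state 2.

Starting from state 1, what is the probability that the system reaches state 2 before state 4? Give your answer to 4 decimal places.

Let h(s) be the probability of absorption at state 2 starting from transient state s. Then h(state 2) = 1 and h(state 4) = 0. By first-step analysis:
h(state 1) = 0.25·0 + 0.25·h(state 1) + 0.32·h(state 3) + 0.18·1
h(state 3) = 0.19·0 + 0.29·h(state 1) + 0.23·h(state 3) + 0.29·1
Solving: h(state 1) = 0.4774, h(state 3) = 0.5564.
Starting from state 1, the probability is 0.4774.

0.4774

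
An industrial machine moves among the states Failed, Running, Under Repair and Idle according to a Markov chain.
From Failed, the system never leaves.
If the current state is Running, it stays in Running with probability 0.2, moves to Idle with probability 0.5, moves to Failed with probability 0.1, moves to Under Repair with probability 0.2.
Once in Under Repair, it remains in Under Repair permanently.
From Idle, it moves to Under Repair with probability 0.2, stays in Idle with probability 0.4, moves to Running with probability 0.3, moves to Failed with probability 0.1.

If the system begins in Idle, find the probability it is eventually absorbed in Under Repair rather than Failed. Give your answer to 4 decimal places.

Let h(s) be the probability of absorption at Under Repair starting from transient state s. Then h(Under Repair) = 1 and h(Failed) = 0. By first-step analysis:
h(Running) = 0.1·0 + 0.2·h(Running) + 0.2·1 + 0.5·h(Idle)
h(Idle) = 0.1·0 + 0.3·h(Running) + 0.2·1 + 0.4·h(Idle)
Solving: h(Running) = 0.6667, h(Idle) = 0.6667.
Starting from Idle, the probability is 0.6667.

0.6667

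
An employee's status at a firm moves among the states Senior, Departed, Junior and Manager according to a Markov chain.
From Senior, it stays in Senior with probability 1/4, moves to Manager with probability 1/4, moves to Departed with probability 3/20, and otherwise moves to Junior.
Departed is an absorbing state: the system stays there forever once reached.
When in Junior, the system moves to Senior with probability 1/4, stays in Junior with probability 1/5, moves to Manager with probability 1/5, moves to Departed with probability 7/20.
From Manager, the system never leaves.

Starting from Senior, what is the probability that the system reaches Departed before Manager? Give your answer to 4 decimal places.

Let h(s) be the probability of absorption at Departed starting from transient state s. Then h(Departed) = 1 and h(Manager) = 0. By first-step analysis:
h(Senior) = 0.25·h(Senior) + 0.15·1 + 0.35·h(Junior) + 0.25·0
h(Junior) = 0.25·h(Senior) + 0.35·1 + 0.2·h(Junior) + 0.2·0
Solving: h(Senior) = 0.4732, h(Junior) = 0.5854.
Starting from Senior, the probability is 0.4732.

0.4732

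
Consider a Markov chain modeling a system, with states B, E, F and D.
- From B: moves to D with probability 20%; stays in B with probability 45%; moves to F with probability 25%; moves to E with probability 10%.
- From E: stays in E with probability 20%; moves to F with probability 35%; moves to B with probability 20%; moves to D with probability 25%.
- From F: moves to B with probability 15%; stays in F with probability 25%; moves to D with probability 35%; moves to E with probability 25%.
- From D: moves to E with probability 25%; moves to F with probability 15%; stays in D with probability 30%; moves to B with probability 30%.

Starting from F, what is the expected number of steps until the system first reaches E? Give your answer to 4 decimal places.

Let t(s) be the expected number of steps to first reach E from state s, with t(E) = 0. Conditioning on the first step:
t(B) = 1 + 0.45·t(B) + 0.25·t(F) + 0.2·t(D)
t(F) = 1 + 0.15·t(B) + 0.25·t(F) + 0.35·t(D)
t(D) = 1 + 0.3·t(B) + 0.15·t(F) + 0.3·t(D)
Solving: t(B) = 5.7957, t(F) = 4.7981, t(D) = 4.9406.
Expected steps from F to E: 4.7981.

4.7981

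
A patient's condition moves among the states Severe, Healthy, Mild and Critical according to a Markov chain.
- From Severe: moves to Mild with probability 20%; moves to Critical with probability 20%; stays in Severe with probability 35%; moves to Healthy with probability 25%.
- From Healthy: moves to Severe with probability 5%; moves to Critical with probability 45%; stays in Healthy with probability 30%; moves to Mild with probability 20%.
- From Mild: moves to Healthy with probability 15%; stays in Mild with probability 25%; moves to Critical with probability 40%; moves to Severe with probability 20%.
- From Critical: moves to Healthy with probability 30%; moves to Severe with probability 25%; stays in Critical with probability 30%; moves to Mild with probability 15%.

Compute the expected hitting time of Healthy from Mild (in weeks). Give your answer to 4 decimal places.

4.4840

Let t(s) be the expected number of weeks to first reach Healthy from state s, with t(Healthy) = 0. Conditioning on the first week:
t(Severe) = 1 + 0.35·t(Severe) + 0.2·t(Mild) + 0.2·t(Critical)
t(Mild) = 1 + 0.2·t(Severe) + 0.25·t(Mild) + 0.4·t(Critical)
t(Critical) = 1 + 0.25·t(Severe) + 0.15·t(Mild) + 0.3·t(Critical)
Solving: t(Severe) = 4.1044, t(Mild) = 4.4840, t(Critical) = 3.8553.
Expected weeks from Mild to Healthy: 4.4840.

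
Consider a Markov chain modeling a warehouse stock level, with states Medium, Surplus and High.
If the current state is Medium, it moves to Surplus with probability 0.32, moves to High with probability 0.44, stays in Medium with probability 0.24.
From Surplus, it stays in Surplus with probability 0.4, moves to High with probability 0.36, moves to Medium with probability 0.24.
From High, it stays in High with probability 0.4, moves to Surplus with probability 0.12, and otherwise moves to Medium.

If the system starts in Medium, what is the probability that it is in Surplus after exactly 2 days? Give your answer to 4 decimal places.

Sum over the intermediate state after 1 day:
P = P(Medium→Medium)·P(Medium→Surplus) + P(Medium→Surplus)·P(Surplus→Surplus) + P(Medium→High)·P(High→Surplus)
  = 0.24×0.32 + 0.32×0.4 + 0.44×0.12
  = 0.0768 + 0.1280 + 0.0528 = 0.2576

0.2576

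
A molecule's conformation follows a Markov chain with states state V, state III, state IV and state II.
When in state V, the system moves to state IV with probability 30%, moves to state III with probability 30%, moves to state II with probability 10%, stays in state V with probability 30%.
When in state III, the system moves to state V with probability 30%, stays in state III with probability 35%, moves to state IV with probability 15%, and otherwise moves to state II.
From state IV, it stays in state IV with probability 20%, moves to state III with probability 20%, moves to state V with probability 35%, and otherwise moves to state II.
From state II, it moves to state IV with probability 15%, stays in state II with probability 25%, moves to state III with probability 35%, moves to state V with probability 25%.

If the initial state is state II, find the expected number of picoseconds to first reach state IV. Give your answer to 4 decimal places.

Let t(s) be the expected number of picoseconds to first reach state IV from state s, with t(state IV) = 0. Conditioning on the first picosecond:
t(state V) = 1 + 0.3·t(state V) + 0.3·t(state III) + 0.1·t(state II)
t(state III) = 1 + 0.3·t(state V) + 0.35·t(state III) + 0.2·t(state II)
t(state II) = 1 + 0.25·t(state V) + 0.35·t(state III) + 0.25·t(state II)
Solving: t(state V) = 4.3852, t(state III) = 5.1639, t(state II) = 5.2049.
Expected picoseconds from state II to state IV: 5.2049.

5.2049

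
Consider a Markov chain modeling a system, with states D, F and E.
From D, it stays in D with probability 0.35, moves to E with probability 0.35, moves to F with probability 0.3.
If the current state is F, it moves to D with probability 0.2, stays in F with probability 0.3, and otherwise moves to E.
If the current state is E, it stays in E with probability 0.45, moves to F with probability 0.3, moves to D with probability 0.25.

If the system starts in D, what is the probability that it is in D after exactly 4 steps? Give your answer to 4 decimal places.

Propagate the distribution vector 4 steps from D.
After 0 steps: (1.0000, 0.0000, 0.0000)
After 1 step: (0.3500, 0.3000, 0.3500)
After 2 steps: (0.2700, 0.3000, 0.4300)
After 3 steps: (0.2620, 0.3000, 0.4380)
After 4 steps: (0.2612, 0.3000, 0.4388)
P(in D after 4 steps) = 0.2612

0.2612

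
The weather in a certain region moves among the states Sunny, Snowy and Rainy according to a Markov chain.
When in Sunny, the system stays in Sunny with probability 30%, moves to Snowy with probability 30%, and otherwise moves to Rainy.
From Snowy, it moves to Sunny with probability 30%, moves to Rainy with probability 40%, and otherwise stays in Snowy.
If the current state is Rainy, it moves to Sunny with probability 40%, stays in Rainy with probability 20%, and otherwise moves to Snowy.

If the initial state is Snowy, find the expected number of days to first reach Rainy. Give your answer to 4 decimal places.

Let t(s) be the expected number of days to first reach Rainy from state s, with t(Rainy) = 0. Conditioning on the first day:
t(Sunny) = 1 + 0.3·t(Sunny) + 0.3·t(Snowy)
t(Snowy) = 1 + 0.3·t(Sunny) + 0.3·t(Snowy)
Solving: t(Sunny) = 2.5000, t(Snowy) = 2.5000.
Expected days from Snowy to Rainy: 2.5000.

2.5000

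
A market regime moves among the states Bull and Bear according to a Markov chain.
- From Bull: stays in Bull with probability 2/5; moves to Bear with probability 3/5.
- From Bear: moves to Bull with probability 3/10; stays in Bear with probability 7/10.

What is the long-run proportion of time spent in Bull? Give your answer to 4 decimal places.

Let the stationary distribution be π with π = πP and π_1 + π_2 = 1.
π_1 = 0.4·π_1 + 0.3·π_2
Solving with the normalization constraint gives π = (0.3333, 0.6667).
So the stationary probability of Bull is 0.3333.

0.3333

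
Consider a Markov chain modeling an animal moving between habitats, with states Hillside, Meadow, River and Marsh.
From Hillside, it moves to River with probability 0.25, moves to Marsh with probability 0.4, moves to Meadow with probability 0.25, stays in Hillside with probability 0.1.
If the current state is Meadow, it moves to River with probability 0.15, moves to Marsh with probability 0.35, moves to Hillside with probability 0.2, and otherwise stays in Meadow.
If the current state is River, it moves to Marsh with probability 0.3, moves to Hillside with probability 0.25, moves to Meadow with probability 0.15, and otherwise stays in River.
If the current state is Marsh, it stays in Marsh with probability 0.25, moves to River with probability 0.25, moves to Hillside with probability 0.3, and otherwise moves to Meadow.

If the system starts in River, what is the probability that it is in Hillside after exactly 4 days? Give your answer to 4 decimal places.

0.2215

Propagate the distribution vector 4 days from River.
After 0 days: (0.0000, 0.0000, 1.0000, 0.0000)
After 1 day: (0.2500, 0.1500, 0.3000, 0.3000)
After 2 days: (0.2200, 0.2125, 0.2500, 0.3175)
After 3 days: (0.2223, 0.2198, 0.2413, 0.3168)
After 4 days: (0.2215, 0.2210, 0.2401, 0.3174)
P(in Hillside after 4 days) = 0.2215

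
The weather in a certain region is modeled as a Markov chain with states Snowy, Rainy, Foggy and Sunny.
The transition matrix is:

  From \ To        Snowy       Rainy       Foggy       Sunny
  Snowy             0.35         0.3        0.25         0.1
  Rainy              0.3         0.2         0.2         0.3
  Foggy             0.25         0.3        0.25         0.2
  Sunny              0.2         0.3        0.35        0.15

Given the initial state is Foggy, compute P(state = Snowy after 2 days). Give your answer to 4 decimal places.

0.2800

Propagate the distribution vector 2 days from Foggy.
After 0 days: (0.0000, 0.0000, 1.0000, 0.0000)
After 1 day: (0.2500, 0.3000, 0.2500, 0.2000)
After 2 days: (0.2800, 0.2700, 0.2550, 0.1950)
P(in Snowy after 2 days) = 0.2800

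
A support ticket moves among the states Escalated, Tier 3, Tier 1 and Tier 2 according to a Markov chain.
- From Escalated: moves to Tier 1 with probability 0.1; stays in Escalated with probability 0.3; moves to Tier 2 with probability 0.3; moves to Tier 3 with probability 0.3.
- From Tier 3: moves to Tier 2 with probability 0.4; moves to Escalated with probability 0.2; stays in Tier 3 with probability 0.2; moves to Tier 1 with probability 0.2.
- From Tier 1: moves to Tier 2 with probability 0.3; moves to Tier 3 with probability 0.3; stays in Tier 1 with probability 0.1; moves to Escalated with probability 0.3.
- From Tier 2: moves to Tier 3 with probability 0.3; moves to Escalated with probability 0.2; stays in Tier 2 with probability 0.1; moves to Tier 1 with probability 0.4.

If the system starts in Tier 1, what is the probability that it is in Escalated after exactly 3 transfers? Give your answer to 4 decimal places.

0.2460

Propagate the distribution vector 3 transfers from Tier 1.
After 0 transfers: (0.0000, 0.0000, 1.0000, 0.0000)
After 1 transfer: (0.3000, 0.3000, 0.1000, 0.3000)
After 2 transfers: (0.2400, 0.2700, 0.2200, 0.2700)
After 3 transfers: (0.2460, 0.2730, 0.2080, 0.2730)
P(in Escalated after 3 transfers) = 0.2460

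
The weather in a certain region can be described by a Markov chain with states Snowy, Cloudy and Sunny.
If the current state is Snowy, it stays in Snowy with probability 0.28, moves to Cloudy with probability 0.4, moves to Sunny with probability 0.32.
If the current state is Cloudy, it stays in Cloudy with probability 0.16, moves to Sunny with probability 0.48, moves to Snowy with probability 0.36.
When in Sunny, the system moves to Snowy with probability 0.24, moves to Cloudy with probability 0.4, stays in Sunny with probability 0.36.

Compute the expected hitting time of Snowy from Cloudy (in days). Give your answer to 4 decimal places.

Let t(s) be the expected number of days to first reach Snowy from state s, with t(Snowy) = 0. Conditioning on the first day:
t(Cloudy) = 1 + 0.16·t(Cloudy) + 0.48·t(Sunny)
t(Sunny) = 1 + 0.4·t(Cloudy) + 0.36·t(Sunny)
Solving: t(Cloudy) = 3.2407, t(Sunny) = 3.5880.
Expected days from Cloudy to Snowy: 3.2407.

3.2407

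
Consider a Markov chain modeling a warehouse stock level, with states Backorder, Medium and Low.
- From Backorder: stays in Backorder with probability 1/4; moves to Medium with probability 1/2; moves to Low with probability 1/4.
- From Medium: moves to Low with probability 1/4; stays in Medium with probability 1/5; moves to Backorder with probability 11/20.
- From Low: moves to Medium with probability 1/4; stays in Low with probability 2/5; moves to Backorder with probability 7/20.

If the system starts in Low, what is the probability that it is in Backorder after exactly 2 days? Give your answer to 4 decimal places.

0.3650

Sum over the intermediate state after 1 day:
P = P(Low→Backorder)·P(Backorder→Backorder) + P(Low→Medium)·P(Medium→Backorder) + P(Low→Low)·P(Low→Backorder)
  = 0.35×0.25 + 0.25×0.55 + 0.4×0.35
  = 0.0875 + 0.1375 + 0.1400 = 0.3650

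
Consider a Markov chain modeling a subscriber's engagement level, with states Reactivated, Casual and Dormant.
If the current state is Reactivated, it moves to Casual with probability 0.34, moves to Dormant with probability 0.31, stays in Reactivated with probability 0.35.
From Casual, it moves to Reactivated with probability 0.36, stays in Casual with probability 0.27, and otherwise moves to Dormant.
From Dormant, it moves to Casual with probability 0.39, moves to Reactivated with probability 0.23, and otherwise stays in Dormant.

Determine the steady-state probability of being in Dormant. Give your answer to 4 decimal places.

Let the stationary distribution be π with π = πP and π_1 + π_2 + π_3 = 1.
π_1 = 0.35·π_1 + 0.36·π_2 + 0.23·π_3
π_2 = 0.34·π_1 + 0.27·π_2 + 0.39·π_3
Solving with the normalization constraint gives π = (0.3108, 0.3343, 0.3549).
So the stationary probability of Dormant is 0.3549.

0.3549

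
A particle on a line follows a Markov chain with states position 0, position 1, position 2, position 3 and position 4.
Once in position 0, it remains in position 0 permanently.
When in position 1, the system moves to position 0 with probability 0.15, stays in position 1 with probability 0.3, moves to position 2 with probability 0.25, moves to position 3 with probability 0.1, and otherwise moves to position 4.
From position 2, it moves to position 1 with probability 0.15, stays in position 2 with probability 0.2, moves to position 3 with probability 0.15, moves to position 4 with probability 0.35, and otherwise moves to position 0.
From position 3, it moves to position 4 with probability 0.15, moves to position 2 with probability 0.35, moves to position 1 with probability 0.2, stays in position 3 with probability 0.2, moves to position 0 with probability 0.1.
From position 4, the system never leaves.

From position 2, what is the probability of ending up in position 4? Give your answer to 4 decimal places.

Let h(s) be the probability of absorption at position 4 starting from transient state s. Then h(position 4) = 1 and h(position 0) = 0. By first-step analysis:
h(position 1) = 0.15·0 + 0.3·h(position 1) + 0.25·h(position 2) + 0.1·h(position 3) + 0.2·1
h(position 2) = 0.15·0 + 0.15·h(position 1) + 0.2·h(position 2) + 0.15·h(position 3) + 0.35·1
h(position 3) = 0.1·0 + 0.2·h(position 1) + 0.35·h(position 2) + 0.2·h(position 3) + 0.15·1
Solving: h(position 1) = 0.6167, h(position 2) = 0.6723, h(position 3) = 0.6358.
Starting from position 2, the probability is 0.6723.

0.6723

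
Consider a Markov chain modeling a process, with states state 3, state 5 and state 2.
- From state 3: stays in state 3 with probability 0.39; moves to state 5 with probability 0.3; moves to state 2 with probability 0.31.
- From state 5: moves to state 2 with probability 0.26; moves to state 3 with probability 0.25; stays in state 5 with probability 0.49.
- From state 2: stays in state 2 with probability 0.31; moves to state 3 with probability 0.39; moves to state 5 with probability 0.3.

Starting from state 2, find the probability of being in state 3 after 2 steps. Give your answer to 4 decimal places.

0.3480

Sum over the intermediate state after 1 step:
P = P(state 2→state 3)·P(state 3→state 3) + P(state 2→state 5)·P(state 5→state 3) + P(state 2→state 2)·P(state 2→state 3)
  = 0.39×0.39 + 0.3×0.25 + 0.31×0.39
  = 0.1521 + 0.0750 + 0.1209 = 0.3480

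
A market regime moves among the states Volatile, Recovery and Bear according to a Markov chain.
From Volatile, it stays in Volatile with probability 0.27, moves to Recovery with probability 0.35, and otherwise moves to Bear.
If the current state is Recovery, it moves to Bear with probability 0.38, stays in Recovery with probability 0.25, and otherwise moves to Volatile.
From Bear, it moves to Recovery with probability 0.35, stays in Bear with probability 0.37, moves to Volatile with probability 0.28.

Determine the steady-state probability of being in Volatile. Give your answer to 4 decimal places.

Let the stationary distribution be π with π = πP and π_1 + π_2 + π_3 = 1.
π_1 = 0.27·π_1 + 0.37·π_2 + 0.28·π_3
π_2 = 0.35·π_1 + 0.25·π_2 + 0.35·π_3
Solving with the normalization constraint gives π = (0.3056, 0.3182, 0.3762).
So the stationary probability of Volatile is 0.3056.

0.3056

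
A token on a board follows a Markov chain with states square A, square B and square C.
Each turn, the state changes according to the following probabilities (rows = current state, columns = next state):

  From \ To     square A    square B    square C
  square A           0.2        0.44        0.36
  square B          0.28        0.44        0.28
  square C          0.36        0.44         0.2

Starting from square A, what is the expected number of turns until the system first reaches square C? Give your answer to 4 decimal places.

3.0788

Let t(s) be the expected number of turns to first reach square C from state s, with t(square C) = 0. Conditioning on the first turn:
t(square A) = 1 + 0.2·t(square A) + 0.44·t(square B)
t(square B) = 1 + 0.28·t(square A) + 0.44·t(square B)
Solving: t(square A) = 3.0788, t(square B) = 3.3251.
Expected turns from square A to square C: 3.0788.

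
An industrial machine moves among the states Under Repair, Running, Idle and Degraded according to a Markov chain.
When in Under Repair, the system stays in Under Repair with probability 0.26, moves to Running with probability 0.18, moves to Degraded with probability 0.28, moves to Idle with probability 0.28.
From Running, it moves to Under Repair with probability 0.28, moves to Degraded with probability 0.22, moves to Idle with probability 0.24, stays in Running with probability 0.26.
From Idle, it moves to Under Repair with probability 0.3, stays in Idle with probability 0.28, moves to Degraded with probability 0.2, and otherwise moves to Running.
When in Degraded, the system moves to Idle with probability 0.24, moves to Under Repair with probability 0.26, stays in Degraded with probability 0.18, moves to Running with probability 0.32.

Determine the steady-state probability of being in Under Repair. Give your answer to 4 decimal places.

0.2753

Let the stationary distribution be π with π = πP and π_1 + π_2 + π_3 + π_4 = 1.
π_1 = 0.26·π_1 + 0.28·π_2 + 0.3·π_3 + 0.26·π_4
π_2 = 0.18·π_1 + 0.26·π_2 + 0.22·π_3 + 0.32·π_4
π_3 = 0.28·π_1 + 0.24·π_2 + 0.28·π_3 + 0.24·π_4
Solving with the normalization constraint gives π = (0.2753, 0.2409, 0.2615, 0.2224).
So the stationary probability of Under Repair is 0.2753.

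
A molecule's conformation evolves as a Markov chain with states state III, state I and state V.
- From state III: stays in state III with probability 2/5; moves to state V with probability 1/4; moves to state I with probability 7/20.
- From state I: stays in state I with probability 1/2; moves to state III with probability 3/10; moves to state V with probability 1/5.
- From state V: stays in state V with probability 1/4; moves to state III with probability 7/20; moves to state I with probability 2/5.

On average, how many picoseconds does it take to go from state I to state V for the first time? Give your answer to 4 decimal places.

Let t(s) be the expected number of picoseconds to first reach state V from state s, with t(state V) = 0. Conditioning on the first picosecond:
t(state III) = 1 + 0.4·t(state III) + 0.35·t(state I)
t(state I) = 1 + 0.3·t(state III) + 0.5·t(state I)
Solving: t(state III) = 4.3590, t(state I) = 4.6154.
Expected picoseconds from state I to state V: 4.6154.

4.6154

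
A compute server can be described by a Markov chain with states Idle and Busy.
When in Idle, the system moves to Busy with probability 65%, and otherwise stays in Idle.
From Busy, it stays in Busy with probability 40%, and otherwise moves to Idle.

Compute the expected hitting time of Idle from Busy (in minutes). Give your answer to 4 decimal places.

Let t(s) be the expected number of minutes to first reach Idle from state s, with t(Idle) = 0. Conditioning on the first minute:
t(Busy) = 1 + 0.4·t(Busy)
Solving: t(Busy) = 1.6667.
Expected minutes from Busy to Idle: 1.6667.

1.6667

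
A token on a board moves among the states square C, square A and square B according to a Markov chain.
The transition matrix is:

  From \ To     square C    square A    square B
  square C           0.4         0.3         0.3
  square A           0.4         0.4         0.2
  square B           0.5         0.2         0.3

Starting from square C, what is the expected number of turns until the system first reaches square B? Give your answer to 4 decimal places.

Let t(s) be the expected number of turns to first reach square B from state s, with t(square B) = 0. Conditioning on the first turn:
t(square C) = 1 + 0.4·t(square C) + 0.3·t(square A)
t(square A) = 1 + 0.4·t(square C) + 0.4·t(square A)
Solving: t(square C) = 3.7500, t(square A) = 4.1667.
Expected turns from square C to square B: 3.7500.

3.7500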